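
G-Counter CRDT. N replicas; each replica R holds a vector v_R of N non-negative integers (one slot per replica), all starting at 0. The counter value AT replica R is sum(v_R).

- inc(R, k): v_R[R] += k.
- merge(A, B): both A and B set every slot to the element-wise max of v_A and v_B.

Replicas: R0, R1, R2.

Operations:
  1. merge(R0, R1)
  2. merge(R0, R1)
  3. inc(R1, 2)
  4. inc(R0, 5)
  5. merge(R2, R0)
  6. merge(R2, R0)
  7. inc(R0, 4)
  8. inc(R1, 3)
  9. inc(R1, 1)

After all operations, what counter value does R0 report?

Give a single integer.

Answer: 9

Derivation:
Op 1: merge R0<->R1 -> R0=(0,0,0) R1=(0,0,0)
Op 2: merge R0<->R1 -> R0=(0,0,0) R1=(0,0,0)
Op 3: inc R1 by 2 -> R1=(0,2,0) value=2
Op 4: inc R0 by 5 -> R0=(5,0,0) value=5
Op 5: merge R2<->R0 -> R2=(5,0,0) R0=(5,0,0)
Op 6: merge R2<->R0 -> R2=(5,0,0) R0=(5,0,0)
Op 7: inc R0 by 4 -> R0=(9,0,0) value=9
Op 8: inc R1 by 3 -> R1=(0,5,0) value=5
Op 9: inc R1 by 1 -> R1=(0,6,0) value=6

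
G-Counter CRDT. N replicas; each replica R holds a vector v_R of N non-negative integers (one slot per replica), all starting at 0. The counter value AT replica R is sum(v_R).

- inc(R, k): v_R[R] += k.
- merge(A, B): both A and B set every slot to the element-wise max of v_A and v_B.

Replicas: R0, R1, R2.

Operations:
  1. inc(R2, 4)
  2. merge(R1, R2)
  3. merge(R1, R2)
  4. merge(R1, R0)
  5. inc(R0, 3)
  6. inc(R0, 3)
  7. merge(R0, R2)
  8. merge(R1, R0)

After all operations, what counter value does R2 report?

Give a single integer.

Op 1: inc R2 by 4 -> R2=(0,0,4) value=4
Op 2: merge R1<->R2 -> R1=(0,0,4) R2=(0,0,4)
Op 3: merge R1<->R2 -> R1=(0,0,4) R2=(0,0,4)
Op 4: merge R1<->R0 -> R1=(0,0,4) R0=(0,0,4)
Op 5: inc R0 by 3 -> R0=(3,0,4) value=7
Op 6: inc R0 by 3 -> R0=(6,0,4) value=10
Op 7: merge R0<->R2 -> R0=(6,0,4) R2=(6,0,4)
Op 8: merge R1<->R0 -> R1=(6,0,4) R0=(6,0,4)

Answer: 10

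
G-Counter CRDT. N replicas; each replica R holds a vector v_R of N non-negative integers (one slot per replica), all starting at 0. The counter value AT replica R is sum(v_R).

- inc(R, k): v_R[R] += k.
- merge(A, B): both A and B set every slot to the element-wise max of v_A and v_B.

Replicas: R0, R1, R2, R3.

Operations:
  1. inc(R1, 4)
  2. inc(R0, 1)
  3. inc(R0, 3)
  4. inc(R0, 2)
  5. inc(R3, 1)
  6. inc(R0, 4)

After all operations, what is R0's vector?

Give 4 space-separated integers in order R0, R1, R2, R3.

Op 1: inc R1 by 4 -> R1=(0,4,0,0) value=4
Op 2: inc R0 by 1 -> R0=(1,0,0,0) value=1
Op 3: inc R0 by 3 -> R0=(4,0,0,0) value=4
Op 4: inc R0 by 2 -> R0=(6,0,0,0) value=6
Op 5: inc R3 by 1 -> R3=(0,0,0,1) value=1
Op 6: inc R0 by 4 -> R0=(10,0,0,0) value=10

Answer: 10 0 0 0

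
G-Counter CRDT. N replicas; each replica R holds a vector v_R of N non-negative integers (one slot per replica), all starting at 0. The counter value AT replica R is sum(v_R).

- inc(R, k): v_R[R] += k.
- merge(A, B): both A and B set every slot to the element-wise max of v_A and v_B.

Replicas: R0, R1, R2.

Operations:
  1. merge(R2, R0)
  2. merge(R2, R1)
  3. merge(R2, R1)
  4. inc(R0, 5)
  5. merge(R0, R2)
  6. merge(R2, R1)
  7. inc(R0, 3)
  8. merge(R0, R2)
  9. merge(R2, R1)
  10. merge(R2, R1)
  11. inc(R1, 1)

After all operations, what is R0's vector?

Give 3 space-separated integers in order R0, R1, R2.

Answer: 8 0 0

Derivation:
Op 1: merge R2<->R0 -> R2=(0,0,0) R0=(0,0,0)
Op 2: merge R2<->R1 -> R2=(0,0,0) R1=(0,0,0)
Op 3: merge R2<->R1 -> R2=(0,0,0) R1=(0,0,0)
Op 4: inc R0 by 5 -> R0=(5,0,0) value=5
Op 5: merge R0<->R2 -> R0=(5,0,0) R2=(5,0,0)
Op 6: merge R2<->R1 -> R2=(5,0,0) R1=(5,0,0)
Op 7: inc R0 by 3 -> R0=(8,0,0) value=8
Op 8: merge R0<->R2 -> R0=(8,0,0) R2=(8,0,0)
Op 9: merge R2<->R1 -> R2=(8,0,0) R1=(8,0,0)
Op 10: merge R2<->R1 -> R2=(8,0,0) R1=(8,0,0)
Op 11: inc R1 by 1 -> R1=(8,1,0) value=9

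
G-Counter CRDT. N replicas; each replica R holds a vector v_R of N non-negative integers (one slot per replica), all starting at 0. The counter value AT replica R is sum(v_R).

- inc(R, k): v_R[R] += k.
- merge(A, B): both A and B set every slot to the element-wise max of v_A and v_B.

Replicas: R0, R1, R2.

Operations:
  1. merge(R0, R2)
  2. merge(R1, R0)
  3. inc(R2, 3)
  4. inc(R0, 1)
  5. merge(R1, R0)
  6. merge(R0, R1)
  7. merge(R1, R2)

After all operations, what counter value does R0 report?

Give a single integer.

Op 1: merge R0<->R2 -> R0=(0,0,0) R2=(0,0,0)
Op 2: merge R1<->R0 -> R1=(0,0,0) R0=(0,0,0)
Op 3: inc R2 by 3 -> R2=(0,0,3) value=3
Op 4: inc R0 by 1 -> R0=(1,0,0) value=1
Op 5: merge R1<->R0 -> R1=(1,0,0) R0=(1,0,0)
Op 6: merge R0<->R1 -> R0=(1,0,0) R1=(1,0,0)
Op 7: merge R1<->R2 -> R1=(1,0,3) R2=(1,0,3)

Answer: 1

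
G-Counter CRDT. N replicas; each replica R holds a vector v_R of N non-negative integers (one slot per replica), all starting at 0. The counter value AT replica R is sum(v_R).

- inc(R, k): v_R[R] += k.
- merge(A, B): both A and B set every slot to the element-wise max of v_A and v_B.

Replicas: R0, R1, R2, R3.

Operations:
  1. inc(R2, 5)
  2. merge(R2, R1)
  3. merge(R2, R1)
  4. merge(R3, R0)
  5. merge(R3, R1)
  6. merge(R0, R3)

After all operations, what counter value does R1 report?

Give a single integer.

Op 1: inc R2 by 5 -> R2=(0,0,5,0) value=5
Op 2: merge R2<->R1 -> R2=(0,0,5,0) R1=(0,0,5,0)
Op 3: merge R2<->R1 -> R2=(0,0,5,0) R1=(0,0,5,0)
Op 4: merge R3<->R0 -> R3=(0,0,0,0) R0=(0,0,0,0)
Op 5: merge R3<->R1 -> R3=(0,0,5,0) R1=(0,0,5,0)
Op 6: merge R0<->R3 -> R0=(0,0,5,0) R3=(0,0,5,0)

Answer: 5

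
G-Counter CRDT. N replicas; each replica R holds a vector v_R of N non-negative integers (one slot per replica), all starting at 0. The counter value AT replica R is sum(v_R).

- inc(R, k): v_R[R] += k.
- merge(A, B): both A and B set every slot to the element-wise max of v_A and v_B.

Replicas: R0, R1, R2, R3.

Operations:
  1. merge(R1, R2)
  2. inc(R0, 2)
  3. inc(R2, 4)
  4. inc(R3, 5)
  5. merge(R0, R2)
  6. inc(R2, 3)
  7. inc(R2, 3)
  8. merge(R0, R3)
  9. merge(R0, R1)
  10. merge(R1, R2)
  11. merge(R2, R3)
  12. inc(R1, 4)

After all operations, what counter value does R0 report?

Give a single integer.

Op 1: merge R1<->R2 -> R1=(0,0,0,0) R2=(0,0,0,0)
Op 2: inc R0 by 2 -> R0=(2,0,0,0) value=2
Op 3: inc R2 by 4 -> R2=(0,0,4,0) value=4
Op 4: inc R3 by 5 -> R3=(0,0,0,5) value=5
Op 5: merge R0<->R2 -> R0=(2,0,4,0) R2=(2,0,4,0)
Op 6: inc R2 by 3 -> R2=(2,0,7,0) value=9
Op 7: inc R2 by 3 -> R2=(2,0,10,0) value=12
Op 8: merge R0<->R3 -> R0=(2,0,4,5) R3=(2,0,4,5)
Op 9: merge R0<->R1 -> R0=(2,0,4,5) R1=(2,0,4,5)
Op 10: merge R1<->R2 -> R1=(2,0,10,5) R2=(2,0,10,5)
Op 11: merge R2<->R3 -> R2=(2,0,10,5) R3=(2,0,10,5)
Op 12: inc R1 by 4 -> R1=(2,4,10,5) value=21

Answer: 11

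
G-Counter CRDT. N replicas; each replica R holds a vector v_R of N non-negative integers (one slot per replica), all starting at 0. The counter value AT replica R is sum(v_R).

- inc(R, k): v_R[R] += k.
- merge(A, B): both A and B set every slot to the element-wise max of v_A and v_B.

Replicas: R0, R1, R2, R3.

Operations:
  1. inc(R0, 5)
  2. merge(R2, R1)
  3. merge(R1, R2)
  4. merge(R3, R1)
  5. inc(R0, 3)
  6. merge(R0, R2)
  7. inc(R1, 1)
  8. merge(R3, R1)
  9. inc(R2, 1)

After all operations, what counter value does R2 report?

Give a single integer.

Op 1: inc R0 by 5 -> R0=(5,0,0,0) value=5
Op 2: merge R2<->R1 -> R2=(0,0,0,0) R1=(0,0,0,0)
Op 3: merge R1<->R2 -> R1=(0,0,0,0) R2=(0,0,0,0)
Op 4: merge R3<->R1 -> R3=(0,0,0,0) R1=(0,0,0,0)
Op 5: inc R0 by 3 -> R0=(8,0,0,0) value=8
Op 6: merge R0<->R2 -> R0=(8,0,0,0) R2=(8,0,0,0)
Op 7: inc R1 by 1 -> R1=(0,1,0,0) value=1
Op 8: merge R3<->R1 -> R3=(0,1,0,0) R1=(0,1,0,0)
Op 9: inc R2 by 1 -> R2=(8,0,1,0) value=9

Answer: 9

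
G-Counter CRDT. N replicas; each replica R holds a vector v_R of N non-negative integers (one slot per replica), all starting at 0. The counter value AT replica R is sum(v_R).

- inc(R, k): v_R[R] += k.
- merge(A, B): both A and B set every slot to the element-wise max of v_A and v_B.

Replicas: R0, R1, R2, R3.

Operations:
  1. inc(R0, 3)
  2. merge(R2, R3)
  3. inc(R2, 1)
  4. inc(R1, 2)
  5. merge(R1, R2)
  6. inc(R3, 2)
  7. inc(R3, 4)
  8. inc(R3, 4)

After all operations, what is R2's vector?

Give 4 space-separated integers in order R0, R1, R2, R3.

Op 1: inc R0 by 3 -> R0=(3,0,0,0) value=3
Op 2: merge R2<->R3 -> R2=(0,0,0,0) R3=(0,0,0,0)
Op 3: inc R2 by 1 -> R2=(0,0,1,0) value=1
Op 4: inc R1 by 2 -> R1=(0,2,0,0) value=2
Op 5: merge R1<->R2 -> R1=(0,2,1,0) R2=(0,2,1,0)
Op 6: inc R3 by 2 -> R3=(0,0,0,2) value=2
Op 7: inc R3 by 4 -> R3=(0,0,0,6) value=6
Op 8: inc R3 by 4 -> R3=(0,0,0,10) value=10

Answer: 0 2 1 0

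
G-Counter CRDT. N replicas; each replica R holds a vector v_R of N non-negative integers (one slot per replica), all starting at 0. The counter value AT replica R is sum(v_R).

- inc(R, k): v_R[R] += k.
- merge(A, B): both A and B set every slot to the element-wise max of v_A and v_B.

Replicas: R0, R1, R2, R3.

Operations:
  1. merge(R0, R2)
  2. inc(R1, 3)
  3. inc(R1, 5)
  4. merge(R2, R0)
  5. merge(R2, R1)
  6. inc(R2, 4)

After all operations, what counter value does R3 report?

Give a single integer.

Op 1: merge R0<->R2 -> R0=(0,0,0,0) R2=(0,0,0,0)
Op 2: inc R1 by 3 -> R1=(0,3,0,0) value=3
Op 3: inc R1 by 5 -> R1=(0,8,0,0) value=8
Op 4: merge R2<->R0 -> R2=(0,0,0,0) R0=(0,0,0,0)
Op 5: merge R2<->R1 -> R2=(0,8,0,0) R1=(0,8,0,0)
Op 6: inc R2 by 4 -> R2=(0,8,4,0) value=12

Answer: 0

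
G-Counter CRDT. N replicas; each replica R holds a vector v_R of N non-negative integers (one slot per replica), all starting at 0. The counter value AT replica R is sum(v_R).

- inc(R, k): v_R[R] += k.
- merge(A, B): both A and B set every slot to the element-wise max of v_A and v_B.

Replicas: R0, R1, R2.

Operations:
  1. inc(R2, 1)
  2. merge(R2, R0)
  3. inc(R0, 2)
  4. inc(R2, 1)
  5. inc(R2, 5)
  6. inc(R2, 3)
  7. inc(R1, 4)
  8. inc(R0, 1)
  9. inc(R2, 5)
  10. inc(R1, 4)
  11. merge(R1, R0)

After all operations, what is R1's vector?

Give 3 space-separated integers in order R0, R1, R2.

Answer: 3 8 1

Derivation:
Op 1: inc R2 by 1 -> R2=(0,0,1) value=1
Op 2: merge R2<->R0 -> R2=(0,0,1) R0=(0,0,1)
Op 3: inc R0 by 2 -> R0=(2,0,1) value=3
Op 4: inc R2 by 1 -> R2=(0,0,2) value=2
Op 5: inc R2 by 5 -> R2=(0,0,7) value=7
Op 6: inc R2 by 3 -> R2=(0,0,10) value=10
Op 7: inc R1 by 4 -> R1=(0,4,0) value=4
Op 8: inc R0 by 1 -> R0=(3,0,1) value=4
Op 9: inc R2 by 5 -> R2=(0,0,15) value=15
Op 10: inc R1 by 4 -> R1=(0,8,0) value=8
Op 11: merge R1<->R0 -> R1=(3,8,1) R0=(3,8,1)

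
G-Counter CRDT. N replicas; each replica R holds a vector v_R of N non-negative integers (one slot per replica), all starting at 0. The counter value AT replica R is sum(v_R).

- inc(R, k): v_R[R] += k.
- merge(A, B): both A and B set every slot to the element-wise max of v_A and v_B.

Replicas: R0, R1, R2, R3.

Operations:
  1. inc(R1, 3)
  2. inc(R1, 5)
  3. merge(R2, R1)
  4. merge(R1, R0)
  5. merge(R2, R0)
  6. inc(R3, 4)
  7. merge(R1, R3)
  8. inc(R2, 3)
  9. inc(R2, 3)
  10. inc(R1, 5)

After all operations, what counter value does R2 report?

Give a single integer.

Answer: 14

Derivation:
Op 1: inc R1 by 3 -> R1=(0,3,0,0) value=3
Op 2: inc R1 by 5 -> R1=(0,8,0,0) value=8
Op 3: merge R2<->R1 -> R2=(0,8,0,0) R1=(0,8,0,0)
Op 4: merge R1<->R0 -> R1=(0,8,0,0) R0=(0,8,0,0)
Op 5: merge R2<->R0 -> R2=(0,8,0,0) R0=(0,8,0,0)
Op 6: inc R3 by 4 -> R3=(0,0,0,4) value=4
Op 7: merge R1<->R3 -> R1=(0,8,0,4) R3=(0,8,0,4)
Op 8: inc R2 by 3 -> R2=(0,8,3,0) value=11
Op 9: inc R2 by 3 -> R2=(0,8,6,0) value=14
Op 10: inc R1 by 5 -> R1=(0,13,0,4) value=17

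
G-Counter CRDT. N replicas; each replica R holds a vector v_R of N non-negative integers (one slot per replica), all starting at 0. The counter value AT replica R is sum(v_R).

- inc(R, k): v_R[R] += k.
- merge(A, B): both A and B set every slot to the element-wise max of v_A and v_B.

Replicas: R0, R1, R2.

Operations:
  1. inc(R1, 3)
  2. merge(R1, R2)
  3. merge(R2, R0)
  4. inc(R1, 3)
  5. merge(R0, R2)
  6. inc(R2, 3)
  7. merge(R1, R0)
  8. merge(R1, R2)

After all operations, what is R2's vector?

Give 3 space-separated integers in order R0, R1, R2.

Answer: 0 6 3

Derivation:
Op 1: inc R1 by 3 -> R1=(0,3,0) value=3
Op 2: merge R1<->R2 -> R1=(0,3,0) R2=(0,3,0)
Op 3: merge R2<->R0 -> R2=(0,3,0) R0=(0,3,0)
Op 4: inc R1 by 3 -> R1=(0,6,0) value=6
Op 5: merge R0<->R2 -> R0=(0,3,0) R2=(0,3,0)
Op 6: inc R2 by 3 -> R2=(0,3,3) value=6
Op 7: merge R1<->R0 -> R1=(0,6,0) R0=(0,6,0)
Op 8: merge R1<->R2 -> R1=(0,6,3) R2=(0,6,3)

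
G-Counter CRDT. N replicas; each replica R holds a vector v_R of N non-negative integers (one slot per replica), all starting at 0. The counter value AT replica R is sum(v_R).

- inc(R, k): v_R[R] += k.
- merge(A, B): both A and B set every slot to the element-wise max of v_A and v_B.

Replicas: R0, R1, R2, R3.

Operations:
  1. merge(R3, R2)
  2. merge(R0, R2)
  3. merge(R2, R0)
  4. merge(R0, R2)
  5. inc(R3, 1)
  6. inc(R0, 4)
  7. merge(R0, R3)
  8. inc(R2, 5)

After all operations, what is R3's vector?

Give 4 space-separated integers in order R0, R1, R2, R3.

Answer: 4 0 0 1

Derivation:
Op 1: merge R3<->R2 -> R3=(0,0,0,0) R2=(0,0,0,0)
Op 2: merge R0<->R2 -> R0=(0,0,0,0) R2=(0,0,0,0)
Op 3: merge R2<->R0 -> R2=(0,0,0,0) R0=(0,0,0,0)
Op 4: merge R0<->R2 -> R0=(0,0,0,0) R2=(0,0,0,0)
Op 5: inc R3 by 1 -> R3=(0,0,0,1) value=1
Op 6: inc R0 by 4 -> R0=(4,0,0,0) value=4
Op 7: merge R0<->R3 -> R0=(4,0,0,1) R3=(4,0,0,1)
Op 8: inc R2 by 5 -> R2=(0,0,5,0) value=5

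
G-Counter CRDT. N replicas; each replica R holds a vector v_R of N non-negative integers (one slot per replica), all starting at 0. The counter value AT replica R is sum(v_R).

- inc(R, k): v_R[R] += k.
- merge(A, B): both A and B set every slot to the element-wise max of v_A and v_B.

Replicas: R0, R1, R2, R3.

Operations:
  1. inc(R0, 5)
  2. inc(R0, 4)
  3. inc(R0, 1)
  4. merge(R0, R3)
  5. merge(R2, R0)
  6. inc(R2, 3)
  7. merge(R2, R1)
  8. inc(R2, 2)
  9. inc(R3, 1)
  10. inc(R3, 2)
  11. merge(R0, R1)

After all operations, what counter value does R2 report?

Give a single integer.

Answer: 15

Derivation:
Op 1: inc R0 by 5 -> R0=(5,0,0,0) value=5
Op 2: inc R0 by 4 -> R0=(9,0,0,0) value=9
Op 3: inc R0 by 1 -> R0=(10,0,0,0) value=10
Op 4: merge R0<->R3 -> R0=(10,0,0,0) R3=(10,0,0,0)
Op 5: merge R2<->R0 -> R2=(10,0,0,0) R0=(10,0,0,0)
Op 6: inc R2 by 3 -> R2=(10,0,3,0) value=13
Op 7: merge R2<->R1 -> R2=(10,0,3,0) R1=(10,0,3,0)
Op 8: inc R2 by 2 -> R2=(10,0,5,0) value=15
Op 9: inc R3 by 1 -> R3=(10,0,0,1) value=11
Op 10: inc R3 by 2 -> R3=(10,0,0,3) value=13
Op 11: merge R0<->R1 -> R0=(10,0,3,0) R1=(10,0,3,0)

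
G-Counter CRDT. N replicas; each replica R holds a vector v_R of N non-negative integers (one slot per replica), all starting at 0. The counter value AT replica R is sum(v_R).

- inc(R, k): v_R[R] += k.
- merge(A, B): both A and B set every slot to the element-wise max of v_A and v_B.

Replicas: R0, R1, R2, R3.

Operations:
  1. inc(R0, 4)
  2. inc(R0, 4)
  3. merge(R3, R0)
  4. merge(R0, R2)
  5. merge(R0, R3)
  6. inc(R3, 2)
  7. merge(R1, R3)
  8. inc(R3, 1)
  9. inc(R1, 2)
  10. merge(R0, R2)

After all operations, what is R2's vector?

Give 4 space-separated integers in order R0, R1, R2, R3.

Answer: 8 0 0 0

Derivation:
Op 1: inc R0 by 4 -> R0=(4,0,0,0) value=4
Op 2: inc R0 by 4 -> R0=(8,0,0,0) value=8
Op 3: merge R3<->R0 -> R3=(8,0,0,0) R0=(8,0,0,0)
Op 4: merge R0<->R2 -> R0=(8,0,0,0) R2=(8,0,0,0)
Op 5: merge R0<->R3 -> R0=(8,0,0,0) R3=(8,0,0,0)
Op 6: inc R3 by 2 -> R3=(8,0,0,2) value=10
Op 7: merge R1<->R3 -> R1=(8,0,0,2) R3=(8,0,0,2)
Op 8: inc R3 by 1 -> R3=(8,0,0,3) value=11
Op 9: inc R1 by 2 -> R1=(8,2,0,2) value=12
Op 10: merge R0<->R2 -> R0=(8,0,0,0) R2=(8,0,0,0)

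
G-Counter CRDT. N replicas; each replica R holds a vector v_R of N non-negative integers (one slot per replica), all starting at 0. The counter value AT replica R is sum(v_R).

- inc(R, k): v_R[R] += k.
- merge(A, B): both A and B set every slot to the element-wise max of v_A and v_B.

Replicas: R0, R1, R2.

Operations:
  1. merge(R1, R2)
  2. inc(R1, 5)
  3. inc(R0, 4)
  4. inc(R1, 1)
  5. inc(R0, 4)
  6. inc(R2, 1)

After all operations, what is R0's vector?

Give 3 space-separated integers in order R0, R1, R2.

Op 1: merge R1<->R2 -> R1=(0,0,0) R2=(0,0,0)
Op 2: inc R1 by 5 -> R1=(0,5,0) value=5
Op 3: inc R0 by 4 -> R0=(4,0,0) value=4
Op 4: inc R1 by 1 -> R1=(0,6,0) value=6
Op 5: inc R0 by 4 -> R0=(8,0,0) value=8
Op 6: inc R2 by 1 -> R2=(0,0,1) value=1

Answer: 8 0 0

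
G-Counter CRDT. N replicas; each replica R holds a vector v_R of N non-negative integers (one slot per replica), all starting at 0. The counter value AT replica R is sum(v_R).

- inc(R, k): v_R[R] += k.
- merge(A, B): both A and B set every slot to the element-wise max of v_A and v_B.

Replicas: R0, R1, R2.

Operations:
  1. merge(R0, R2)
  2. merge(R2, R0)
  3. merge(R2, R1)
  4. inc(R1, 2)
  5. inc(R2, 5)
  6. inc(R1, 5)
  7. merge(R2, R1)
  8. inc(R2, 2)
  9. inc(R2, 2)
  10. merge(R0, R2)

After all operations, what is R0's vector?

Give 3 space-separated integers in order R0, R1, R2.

Op 1: merge R0<->R2 -> R0=(0,0,0) R2=(0,0,0)
Op 2: merge R2<->R0 -> R2=(0,0,0) R0=(0,0,0)
Op 3: merge R2<->R1 -> R2=(0,0,0) R1=(0,0,0)
Op 4: inc R1 by 2 -> R1=(0,2,0) value=2
Op 5: inc R2 by 5 -> R2=(0,0,5) value=5
Op 6: inc R1 by 5 -> R1=(0,7,0) value=7
Op 7: merge R2<->R1 -> R2=(0,7,5) R1=(0,7,5)
Op 8: inc R2 by 2 -> R2=(0,7,7) value=14
Op 9: inc R2 by 2 -> R2=(0,7,9) value=16
Op 10: merge R0<->R2 -> R0=(0,7,9) R2=(0,7,9)

Answer: 0 7 9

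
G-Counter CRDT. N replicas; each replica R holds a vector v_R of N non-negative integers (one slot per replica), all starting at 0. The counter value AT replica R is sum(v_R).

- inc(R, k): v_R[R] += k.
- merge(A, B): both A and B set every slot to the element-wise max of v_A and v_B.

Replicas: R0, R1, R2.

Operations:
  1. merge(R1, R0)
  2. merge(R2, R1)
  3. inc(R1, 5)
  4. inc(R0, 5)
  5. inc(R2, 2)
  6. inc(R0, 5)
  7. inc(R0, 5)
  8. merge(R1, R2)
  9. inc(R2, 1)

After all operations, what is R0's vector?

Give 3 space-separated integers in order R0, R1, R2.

Op 1: merge R1<->R0 -> R1=(0,0,0) R0=(0,0,0)
Op 2: merge R2<->R1 -> R2=(0,0,0) R1=(0,0,0)
Op 3: inc R1 by 5 -> R1=(0,5,0) value=5
Op 4: inc R0 by 5 -> R0=(5,0,0) value=5
Op 5: inc R2 by 2 -> R2=(0,0,2) value=2
Op 6: inc R0 by 5 -> R0=(10,0,0) value=10
Op 7: inc R0 by 5 -> R0=(15,0,0) value=15
Op 8: merge R1<->R2 -> R1=(0,5,2) R2=(0,5,2)
Op 9: inc R2 by 1 -> R2=(0,5,3) value=8

Answer: 15 0 0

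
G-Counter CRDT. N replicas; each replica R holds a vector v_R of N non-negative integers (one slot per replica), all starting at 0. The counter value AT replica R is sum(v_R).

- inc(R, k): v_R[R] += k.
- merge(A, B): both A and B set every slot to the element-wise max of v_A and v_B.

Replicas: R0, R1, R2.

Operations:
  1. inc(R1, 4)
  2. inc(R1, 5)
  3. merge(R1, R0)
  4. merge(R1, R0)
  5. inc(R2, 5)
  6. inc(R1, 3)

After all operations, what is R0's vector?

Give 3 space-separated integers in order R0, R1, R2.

Op 1: inc R1 by 4 -> R1=(0,4,0) value=4
Op 2: inc R1 by 5 -> R1=(0,9,0) value=9
Op 3: merge R1<->R0 -> R1=(0,9,0) R0=(0,9,0)
Op 4: merge R1<->R0 -> R1=(0,9,0) R0=(0,9,0)
Op 5: inc R2 by 5 -> R2=(0,0,5) value=5
Op 6: inc R1 by 3 -> R1=(0,12,0) value=12

Answer: 0 9 0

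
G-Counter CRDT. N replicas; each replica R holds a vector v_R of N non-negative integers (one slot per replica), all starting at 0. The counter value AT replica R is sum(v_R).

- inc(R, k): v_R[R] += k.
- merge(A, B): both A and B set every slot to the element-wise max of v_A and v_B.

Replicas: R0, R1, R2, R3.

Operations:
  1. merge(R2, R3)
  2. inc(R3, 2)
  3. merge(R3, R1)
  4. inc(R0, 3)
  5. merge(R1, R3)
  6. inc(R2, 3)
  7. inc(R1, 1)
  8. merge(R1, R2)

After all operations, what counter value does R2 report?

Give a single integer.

Answer: 6

Derivation:
Op 1: merge R2<->R3 -> R2=(0,0,0,0) R3=(0,0,0,0)
Op 2: inc R3 by 2 -> R3=(0,0,0,2) value=2
Op 3: merge R3<->R1 -> R3=(0,0,0,2) R1=(0,0,0,2)
Op 4: inc R0 by 3 -> R0=(3,0,0,0) value=3
Op 5: merge R1<->R3 -> R1=(0,0,0,2) R3=(0,0,0,2)
Op 6: inc R2 by 3 -> R2=(0,0,3,0) value=3
Op 7: inc R1 by 1 -> R1=(0,1,0,2) value=3
Op 8: merge R1<->R2 -> R1=(0,1,3,2) R2=(0,1,3,2)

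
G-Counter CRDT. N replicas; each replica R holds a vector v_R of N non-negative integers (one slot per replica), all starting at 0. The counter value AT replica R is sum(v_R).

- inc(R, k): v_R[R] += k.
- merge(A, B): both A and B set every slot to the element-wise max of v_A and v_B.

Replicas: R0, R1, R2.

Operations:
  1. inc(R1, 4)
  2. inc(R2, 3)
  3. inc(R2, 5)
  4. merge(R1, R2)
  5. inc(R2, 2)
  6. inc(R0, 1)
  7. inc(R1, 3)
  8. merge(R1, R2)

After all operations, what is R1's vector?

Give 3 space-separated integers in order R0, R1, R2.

Answer: 0 7 10

Derivation:
Op 1: inc R1 by 4 -> R1=(0,4,0) value=4
Op 2: inc R2 by 3 -> R2=(0,0,3) value=3
Op 3: inc R2 by 5 -> R2=(0,0,8) value=8
Op 4: merge R1<->R2 -> R1=(0,4,8) R2=(0,4,8)
Op 5: inc R2 by 2 -> R2=(0,4,10) value=14
Op 6: inc R0 by 1 -> R0=(1,0,0) value=1
Op 7: inc R1 by 3 -> R1=(0,7,8) value=15
Op 8: merge R1<->R2 -> R1=(0,7,10) R2=(0,7,10)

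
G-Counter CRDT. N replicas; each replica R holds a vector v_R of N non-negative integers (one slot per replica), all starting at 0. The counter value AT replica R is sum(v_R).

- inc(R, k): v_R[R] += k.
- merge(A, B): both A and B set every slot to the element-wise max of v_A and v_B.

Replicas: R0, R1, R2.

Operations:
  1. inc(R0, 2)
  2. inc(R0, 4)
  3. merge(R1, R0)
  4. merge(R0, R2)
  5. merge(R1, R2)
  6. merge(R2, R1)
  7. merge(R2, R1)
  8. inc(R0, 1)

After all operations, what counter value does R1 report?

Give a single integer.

Op 1: inc R0 by 2 -> R0=(2,0,0) value=2
Op 2: inc R0 by 4 -> R0=(6,0,0) value=6
Op 3: merge R1<->R0 -> R1=(6,0,0) R0=(6,0,0)
Op 4: merge R0<->R2 -> R0=(6,0,0) R2=(6,0,0)
Op 5: merge R1<->R2 -> R1=(6,0,0) R2=(6,0,0)
Op 6: merge R2<->R1 -> R2=(6,0,0) R1=(6,0,0)
Op 7: merge R2<->R1 -> R2=(6,0,0) R1=(6,0,0)
Op 8: inc R0 by 1 -> R0=(7,0,0) value=7

Answer: 6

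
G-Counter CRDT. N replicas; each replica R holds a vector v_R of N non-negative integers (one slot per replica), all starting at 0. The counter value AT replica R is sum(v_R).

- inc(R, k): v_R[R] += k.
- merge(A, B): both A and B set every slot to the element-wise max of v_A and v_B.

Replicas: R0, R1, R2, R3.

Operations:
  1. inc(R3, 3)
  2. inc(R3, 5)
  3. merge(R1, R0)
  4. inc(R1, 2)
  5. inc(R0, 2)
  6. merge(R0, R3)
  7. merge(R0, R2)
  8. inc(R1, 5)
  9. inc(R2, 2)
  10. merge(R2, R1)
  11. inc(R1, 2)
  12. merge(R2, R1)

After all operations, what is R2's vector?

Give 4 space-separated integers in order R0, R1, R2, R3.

Answer: 2 9 2 8

Derivation:
Op 1: inc R3 by 3 -> R3=(0,0,0,3) value=3
Op 2: inc R3 by 5 -> R3=(0,0,0,8) value=8
Op 3: merge R1<->R0 -> R1=(0,0,0,0) R0=(0,0,0,0)
Op 4: inc R1 by 2 -> R1=(0,2,0,0) value=2
Op 5: inc R0 by 2 -> R0=(2,0,0,0) value=2
Op 6: merge R0<->R3 -> R0=(2,0,0,8) R3=(2,0,0,8)
Op 7: merge R0<->R2 -> R0=(2,0,0,8) R2=(2,0,0,8)
Op 8: inc R1 by 5 -> R1=(0,7,0,0) value=7
Op 9: inc R2 by 2 -> R2=(2,0,2,8) value=12
Op 10: merge R2<->R1 -> R2=(2,7,2,8) R1=(2,7,2,8)
Op 11: inc R1 by 2 -> R1=(2,9,2,8) value=21
Op 12: merge R2<->R1 -> R2=(2,9,2,8) R1=(2,9,2,8)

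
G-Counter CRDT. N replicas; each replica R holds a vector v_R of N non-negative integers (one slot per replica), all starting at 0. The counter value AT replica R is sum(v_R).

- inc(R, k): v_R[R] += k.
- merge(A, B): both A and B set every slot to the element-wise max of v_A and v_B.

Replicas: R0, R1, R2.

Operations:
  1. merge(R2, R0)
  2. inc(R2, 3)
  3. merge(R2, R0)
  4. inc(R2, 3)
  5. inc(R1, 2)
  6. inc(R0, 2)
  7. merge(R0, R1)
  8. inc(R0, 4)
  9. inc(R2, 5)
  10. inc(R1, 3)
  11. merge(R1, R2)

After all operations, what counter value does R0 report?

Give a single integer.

Answer: 11

Derivation:
Op 1: merge R2<->R0 -> R2=(0,0,0) R0=(0,0,0)
Op 2: inc R2 by 3 -> R2=(0,0,3) value=3
Op 3: merge R2<->R0 -> R2=(0,0,3) R0=(0,0,3)
Op 4: inc R2 by 3 -> R2=(0,0,6) value=6
Op 5: inc R1 by 2 -> R1=(0,2,0) value=2
Op 6: inc R0 by 2 -> R0=(2,0,3) value=5
Op 7: merge R0<->R1 -> R0=(2,2,3) R1=(2,2,3)
Op 8: inc R0 by 4 -> R0=(6,2,3) value=11
Op 9: inc R2 by 5 -> R2=(0,0,11) value=11
Op 10: inc R1 by 3 -> R1=(2,5,3) value=10
Op 11: merge R1<->R2 -> R1=(2,5,11) R2=(2,5,11)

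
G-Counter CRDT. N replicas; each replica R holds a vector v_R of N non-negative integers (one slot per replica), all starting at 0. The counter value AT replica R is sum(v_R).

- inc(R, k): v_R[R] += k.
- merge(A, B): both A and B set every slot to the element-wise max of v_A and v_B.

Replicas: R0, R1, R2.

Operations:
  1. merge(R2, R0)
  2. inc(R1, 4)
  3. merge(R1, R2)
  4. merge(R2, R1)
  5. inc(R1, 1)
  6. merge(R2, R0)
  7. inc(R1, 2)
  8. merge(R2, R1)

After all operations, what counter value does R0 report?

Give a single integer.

Answer: 4

Derivation:
Op 1: merge R2<->R0 -> R2=(0,0,0) R0=(0,0,0)
Op 2: inc R1 by 4 -> R1=(0,4,0) value=4
Op 3: merge R1<->R2 -> R1=(0,4,0) R2=(0,4,0)
Op 4: merge R2<->R1 -> R2=(0,4,0) R1=(0,4,0)
Op 5: inc R1 by 1 -> R1=(0,5,0) value=5
Op 6: merge R2<->R0 -> R2=(0,4,0) R0=(0,4,0)
Op 7: inc R1 by 2 -> R1=(0,7,0) value=7
Op 8: merge R2<->R1 -> R2=(0,7,0) R1=(0,7,0)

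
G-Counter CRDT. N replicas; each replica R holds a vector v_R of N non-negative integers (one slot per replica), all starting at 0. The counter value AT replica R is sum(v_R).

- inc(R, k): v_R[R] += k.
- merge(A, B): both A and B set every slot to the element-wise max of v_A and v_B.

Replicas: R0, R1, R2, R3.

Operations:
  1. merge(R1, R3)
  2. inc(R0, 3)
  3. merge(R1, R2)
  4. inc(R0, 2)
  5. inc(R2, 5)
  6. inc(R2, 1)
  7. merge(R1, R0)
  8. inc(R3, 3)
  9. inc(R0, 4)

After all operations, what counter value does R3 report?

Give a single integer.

Answer: 3

Derivation:
Op 1: merge R1<->R3 -> R1=(0,0,0,0) R3=(0,0,0,0)
Op 2: inc R0 by 3 -> R0=(3,0,0,0) value=3
Op 3: merge R1<->R2 -> R1=(0,0,0,0) R2=(0,0,0,0)
Op 4: inc R0 by 2 -> R0=(5,0,0,0) value=5
Op 5: inc R2 by 5 -> R2=(0,0,5,0) value=5
Op 6: inc R2 by 1 -> R2=(0,0,6,0) value=6
Op 7: merge R1<->R0 -> R1=(5,0,0,0) R0=(5,0,0,0)
Op 8: inc R3 by 3 -> R3=(0,0,0,3) value=3
Op 9: inc R0 by 4 -> R0=(9,0,0,0) value=9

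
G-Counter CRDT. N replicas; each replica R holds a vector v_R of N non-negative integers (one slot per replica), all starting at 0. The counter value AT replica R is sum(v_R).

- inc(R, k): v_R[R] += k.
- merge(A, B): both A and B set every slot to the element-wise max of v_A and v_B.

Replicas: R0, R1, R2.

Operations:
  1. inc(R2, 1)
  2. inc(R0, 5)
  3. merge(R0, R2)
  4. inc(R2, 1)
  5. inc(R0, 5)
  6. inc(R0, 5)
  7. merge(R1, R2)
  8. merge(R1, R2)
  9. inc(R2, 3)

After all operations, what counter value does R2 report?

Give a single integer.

Answer: 10

Derivation:
Op 1: inc R2 by 1 -> R2=(0,0,1) value=1
Op 2: inc R0 by 5 -> R0=(5,0,0) value=5
Op 3: merge R0<->R2 -> R0=(5,0,1) R2=(5,0,1)
Op 4: inc R2 by 1 -> R2=(5,0,2) value=7
Op 5: inc R0 by 5 -> R0=(10,0,1) value=11
Op 6: inc R0 by 5 -> R0=(15,0,1) value=16
Op 7: merge R1<->R2 -> R1=(5,0,2) R2=(5,0,2)
Op 8: merge R1<->R2 -> R1=(5,0,2) R2=(5,0,2)
Op 9: inc R2 by 3 -> R2=(5,0,5) value=10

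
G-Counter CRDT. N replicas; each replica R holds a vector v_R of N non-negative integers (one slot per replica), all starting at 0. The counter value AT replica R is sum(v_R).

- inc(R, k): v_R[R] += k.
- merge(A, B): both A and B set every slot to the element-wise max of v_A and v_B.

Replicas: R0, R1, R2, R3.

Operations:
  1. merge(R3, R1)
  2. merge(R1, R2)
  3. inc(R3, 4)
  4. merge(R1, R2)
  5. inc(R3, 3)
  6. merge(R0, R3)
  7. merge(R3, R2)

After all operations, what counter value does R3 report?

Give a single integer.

Op 1: merge R3<->R1 -> R3=(0,0,0,0) R1=(0,0,0,0)
Op 2: merge R1<->R2 -> R1=(0,0,0,0) R2=(0,0,0,0)
Op 3: inc R3 by 4 -> R3=(0,0,0,4) value=4
Op 4: merge R1<->R2 -> R1=(0,0,0,0) R2=(0,0,0,0)
Op 5: inc R3 by 3 -> R3=(0,0,0,7) value=7
Op 6: merge R0<->R3 -> R0=(0,0,0,7) R3=(0,0,0,7)
Op 7: merge R3<->R2 -> R3=(0,0,0,7) R2=(0,0,0,7)

Answer: 7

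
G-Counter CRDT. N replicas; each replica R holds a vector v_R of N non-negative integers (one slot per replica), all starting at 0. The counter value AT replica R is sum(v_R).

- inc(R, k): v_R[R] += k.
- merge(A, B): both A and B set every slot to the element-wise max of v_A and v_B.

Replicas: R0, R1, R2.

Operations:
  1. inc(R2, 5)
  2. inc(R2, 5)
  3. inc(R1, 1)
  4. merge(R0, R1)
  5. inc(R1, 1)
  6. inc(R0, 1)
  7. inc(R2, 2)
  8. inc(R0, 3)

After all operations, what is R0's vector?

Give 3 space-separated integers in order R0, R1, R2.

Op 1: inc R2 by 5 -> R2=(0,0,5) value=5
Op 2: inc R2 by 5 -> R2=(0,0,10) value=10
Op 3: inc R1 by 1 -> R1=(0,1,0) value=1
Op 4: merge R0<->R1 -> R0=(0,1,0) R1=(0,1,0)
Op 5: inc R1 by 1 -> R1=(0,2,0) value=2
Op 6: inc R0 by 1 -> R0=(1,1,0) value=2
Op 7: inc R2 by 2 -> R2=(0,0,12) value=12
Op 8: inc R0 by 3 -> R0=(4,1,0) value=5

Answer: 4 1 0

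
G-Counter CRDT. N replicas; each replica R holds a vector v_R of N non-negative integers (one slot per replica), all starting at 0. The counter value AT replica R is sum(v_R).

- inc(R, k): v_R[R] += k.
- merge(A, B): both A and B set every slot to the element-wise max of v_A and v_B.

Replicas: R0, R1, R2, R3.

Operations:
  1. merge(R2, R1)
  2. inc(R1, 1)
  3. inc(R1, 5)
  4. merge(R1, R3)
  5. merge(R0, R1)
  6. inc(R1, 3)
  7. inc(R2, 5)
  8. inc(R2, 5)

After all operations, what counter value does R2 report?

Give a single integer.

Op 1: merge R2<->R1 -> R2=(0,0,0,0) R1=(0,0,0,0)
Op 2: inc R1 by 1 -> R1=(0,1,0,0) value=1
Op 3: inc R1 by 5 -> R1=(0,6,0,0) value=6
Op 4: merge R1<->R3 -> R1=(0,6,0,0) R3=(0,6,0,0)
Op 5: merge R0<->R1 -> R0=(0,6,0,0) R1=(0,6,0,0)
Op 6: inc R1 by 3 -> R1=(0,9,0,0) value=9
Op 7: inc R2 by 5 -> R2=(0,0,5,0) value=5
Op 8: inc R2 by 5 -> R2=(0,0,10,0) value=10

Answer: 10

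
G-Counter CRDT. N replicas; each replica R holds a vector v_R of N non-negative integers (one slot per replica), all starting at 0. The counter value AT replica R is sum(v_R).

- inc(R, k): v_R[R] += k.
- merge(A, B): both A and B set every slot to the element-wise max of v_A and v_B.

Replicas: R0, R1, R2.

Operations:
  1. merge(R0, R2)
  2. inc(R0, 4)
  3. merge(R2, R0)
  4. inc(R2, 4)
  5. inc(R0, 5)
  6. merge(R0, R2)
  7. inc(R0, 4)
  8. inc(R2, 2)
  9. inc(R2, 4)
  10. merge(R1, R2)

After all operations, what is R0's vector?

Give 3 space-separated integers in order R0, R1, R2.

Op 1: merge R0<->R2 -> R0=(0,0,0) R2=(0,0,0)
Op 2: inc R0 by 4 -> R0=(4,0,0) value=4
Op 3: merge R2<->R0 -> R2=(4,0,0) R0=(4,0,0)
Op 4: inc R2 by 4 -> R2=(4,0,4) value=8
Op 5: inc R0 by 5 -> R0=(9,0,0) value=9
Op 6: merge R0<->R2 -> R0=(9,0,4) R2=(9,0,4)
Op 7: inc R0 by 4 -> R0=(13,0,4) value=17
Op 8: inc R2 by 2 -> R2=(9,0,6) value=15
Op 9: inc R2 by 4 -> R2=(9,0,10) value=19
Op 10: merge R1<->R2 -> R1=(9,0,10) R2=(9,0,10)

Answer: 13 0 4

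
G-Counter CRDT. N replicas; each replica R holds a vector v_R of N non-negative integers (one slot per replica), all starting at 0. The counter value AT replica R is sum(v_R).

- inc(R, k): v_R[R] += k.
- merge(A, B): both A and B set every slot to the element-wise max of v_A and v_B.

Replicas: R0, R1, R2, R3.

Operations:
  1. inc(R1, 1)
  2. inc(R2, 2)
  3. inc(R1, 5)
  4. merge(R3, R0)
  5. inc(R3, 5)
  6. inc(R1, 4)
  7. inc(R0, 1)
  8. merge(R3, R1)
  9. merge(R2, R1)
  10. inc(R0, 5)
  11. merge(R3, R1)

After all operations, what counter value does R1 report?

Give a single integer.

Answer: 17

Derivation:
Op 1: inc R1 by 1 -> R1=(0,1,0,0) value=1
Op 2: inc R2 by 2 -> R2=(0,0,2,0) value=2
Op 3: inc R1 by 5 -> R1=(0,6,0,0) value=6
Op 4: merge R3<->R0 -> R3=(0,0,0,0) R0=(0,0,0,0)
Op 5: inc R3 by 5 -> R3=(0,0,0,5) value=5
Op 6: inc R1 by 4 -> R1=(0,10,0,0) value=10
Op 7: inc R0 by 1 -> R0=(1,0,0,0) value=1
Op 8: merge R3<->R1 -> R3=(0,10,0,5) R1=(0,10,0,5)
Op 9: merge R2<->R1 -> R2=(0,10,2,5) R1=(0,10,2,5)
Op 10: inc R0 by 5 -> R0=(6,0,0,0) value=6
Op 11: merge R3<->R1 -> R3=(0,10,2,5) R1=(0,10,2,5)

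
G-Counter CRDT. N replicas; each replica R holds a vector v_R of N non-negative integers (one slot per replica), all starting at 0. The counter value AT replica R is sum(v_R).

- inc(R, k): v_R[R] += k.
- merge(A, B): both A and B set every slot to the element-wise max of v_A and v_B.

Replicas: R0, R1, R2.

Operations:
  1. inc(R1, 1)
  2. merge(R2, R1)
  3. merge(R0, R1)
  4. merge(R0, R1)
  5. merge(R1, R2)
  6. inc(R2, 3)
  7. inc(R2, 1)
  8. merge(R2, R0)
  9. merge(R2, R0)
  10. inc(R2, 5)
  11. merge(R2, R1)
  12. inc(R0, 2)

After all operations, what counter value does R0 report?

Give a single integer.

Answer: 7

Derivation:
Op 1: inc R1 by 1 -> R1=(0,1,0) value=1
Op 2: merge R2<->R1 -> R2=(0,1,0) R1=(0,1,0)
Op 3: merge R0<->R1 -> R0=(0,1,0) R1=(0,1,0)
Op 4: merge R0<->R1 -> R0=(0,1,0) R1=(0,1,0)
Op 5: merge R1<->R2 -> R1=(0,1,0) R2=(0,1,0)
Op 6: inc R2 by 3 -> R2=(0,1,3) value=4
Op 7: inc R2 by 1 -> R2=(0,1,4) value=5
Op 8: merge R2<->R0 -> R2=(0,1,4) R0=(0,1,4)
Op 9: merge R2<->R0 -> R2=(0,1,4) R0=(0,1,4)
Op 10: inc R2 by 5 -> R2=(0,1,9) value=10
Op 11: merge R2<->R1 -> R2=(0,1,9) R1=(0,1,9)
Op 12: inc R0 by 2 -> R0=(2,1,4) value=7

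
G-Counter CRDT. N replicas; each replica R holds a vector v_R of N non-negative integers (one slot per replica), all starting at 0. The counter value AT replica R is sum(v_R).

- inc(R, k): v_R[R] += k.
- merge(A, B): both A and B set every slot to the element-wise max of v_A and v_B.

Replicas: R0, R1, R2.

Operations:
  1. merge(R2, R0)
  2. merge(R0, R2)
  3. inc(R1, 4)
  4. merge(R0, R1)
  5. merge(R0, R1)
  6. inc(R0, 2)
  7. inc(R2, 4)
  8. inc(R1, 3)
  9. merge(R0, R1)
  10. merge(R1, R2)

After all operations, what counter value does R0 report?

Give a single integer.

Op 1: merge R2<->R0 -> R2=(0,0,0) R0=(0,0,0)
Op 2: merge R0<->R2 -> R0=(0,0,0) R2=(0,0,0)
Op 3: inc R1 by 4 -> R1=(0,4,0) value=4
Op 4: merge R0<->R1 -> R0=(0,4,0) R1=(0,4,0)
Op 5: merge R0<->R1 -> R0=(0,4,0) R1=(0,4,0)
Op 6: inc R0 by 2 -> R0=(2,4,0) value=6
Op 7: inc R2 by 4 -> R2=(0,0,4) value=4
Op 8: inc R1 by 3 -> R1=(0,7,0) value=7
Op 9: merge R0<->R1 -> R0=(2,7,0) R1=(2,7,0)
Op 10: merge R1<->R2 -> R1=(2,7,4) R2=(2,7,4)

Answer: 9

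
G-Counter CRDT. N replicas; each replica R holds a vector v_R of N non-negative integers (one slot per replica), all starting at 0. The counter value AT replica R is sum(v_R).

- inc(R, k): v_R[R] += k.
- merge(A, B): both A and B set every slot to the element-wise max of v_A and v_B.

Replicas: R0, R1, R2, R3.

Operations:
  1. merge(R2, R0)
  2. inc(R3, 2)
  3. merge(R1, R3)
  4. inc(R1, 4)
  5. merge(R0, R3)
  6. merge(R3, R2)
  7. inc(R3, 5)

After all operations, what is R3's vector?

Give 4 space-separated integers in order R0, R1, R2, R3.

Op 1: merge R2<->R0 -> R2=(0,0,0,0) R0=(0,0,0,0)
Op 2: inc R3 by 2 -> R3=(0,0,0,2) value=2
Op 3: merge R1<->R3 -> R1=(0,0,0,2) R3=(0,0,0,2)
Op 4: inc R1 by 4 -> R1=(0,4,0,2) value=6
Op 5: merge R0<->R3 -> R0=(0,0,0,2) R3=(0,0,0,2)
Op 6: merge R3<->R2 -> R3=(0,0,0,2) R2=(0,0,0,2)
Op 7: inc R3 by 5 -> R3=(0,0,0,7) value=7

Answer: 0 0 0 7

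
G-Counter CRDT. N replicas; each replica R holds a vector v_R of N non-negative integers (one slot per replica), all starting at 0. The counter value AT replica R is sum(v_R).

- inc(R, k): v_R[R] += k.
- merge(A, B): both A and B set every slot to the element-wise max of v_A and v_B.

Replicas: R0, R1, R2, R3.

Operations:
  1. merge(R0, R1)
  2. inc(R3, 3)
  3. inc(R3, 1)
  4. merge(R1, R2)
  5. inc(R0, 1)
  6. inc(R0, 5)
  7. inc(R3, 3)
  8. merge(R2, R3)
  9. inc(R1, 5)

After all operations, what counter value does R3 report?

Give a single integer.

Answer: 7

Derivation:
Op 1: merge R0<->R1 -> R0=(0,0,0,0) R1=(0,0,0,0)
Op 2: inc R3 by 3 -> R3=(0,0,0,3) value=3
Op 3: inc R3 by 1 -> R3=(0,0,0,4) value=4
Op 4: merge R1<->R2 -> R1=(0,0,0,0) R2=(0,0,0,0)
Op 5: inc R0 by 1 -> R0=(1,0,0,0) value=1
Op 6: inc R0 by 5 -> R0=(6,0,0,0) value=6
Op 7: inc R3 by 3 -> R3=(0,0,0,7) value=7
Op 8: merge R2<->R3 -> R2=(0,0,0,7) R3=(0,0,0,7)
Op 9: inc R1 by 5 -> R1=(0,5,0,0) value=5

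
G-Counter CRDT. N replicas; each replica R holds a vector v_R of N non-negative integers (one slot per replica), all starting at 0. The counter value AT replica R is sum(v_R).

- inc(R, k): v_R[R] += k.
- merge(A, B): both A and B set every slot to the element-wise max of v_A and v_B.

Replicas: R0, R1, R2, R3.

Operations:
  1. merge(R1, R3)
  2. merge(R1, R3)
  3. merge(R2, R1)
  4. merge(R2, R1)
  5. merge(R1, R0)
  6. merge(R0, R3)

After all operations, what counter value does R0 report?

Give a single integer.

Answer: 0

Derivation:
Op 1: merge R1<->R3 -> R1=(0,0,0,0) R3=(0,0,0,0)
Op 2: merge R1<->R3 -> R1=(0,0,0,0) R3=(0,0,0,0)
Op 3: merge R2<->R1 -> R2=(0,0,0,0) R1=(0,0,0,0)
Op 4: merge R2<->R1 -> R2=(0,0,0,0) R1=(0,0,0,0)
Op 5: merge R1<->R0 -> R1=(0,0,0,0) R0=(0,0,0,0)
Op 6: merge R0<->R3 -> R0=(0,0,0,0) R3=(0,0,0,0)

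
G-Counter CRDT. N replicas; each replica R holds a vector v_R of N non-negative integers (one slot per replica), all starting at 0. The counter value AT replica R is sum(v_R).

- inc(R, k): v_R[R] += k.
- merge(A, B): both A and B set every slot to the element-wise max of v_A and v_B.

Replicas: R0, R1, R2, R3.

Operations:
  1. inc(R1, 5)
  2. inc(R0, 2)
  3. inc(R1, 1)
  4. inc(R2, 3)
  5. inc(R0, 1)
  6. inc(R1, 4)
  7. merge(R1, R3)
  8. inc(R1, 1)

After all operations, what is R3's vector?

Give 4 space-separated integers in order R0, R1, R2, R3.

Op 1: inc R1 by 5 -> R1=(0,5,0,0) value=5
Op 2: inc R0 by 2 -> R0=(2,0,0,0) value=2
Op 3: inc R1 by 1 -> R1=(0,6,0,0) value=6
Op 4: inc R2 by 3 -> R2=(0,0,3,0) value=3
Op 5: inc R0 by 1 -> R0=(3,0,0,0) value=3
Op 6: inc R1 by 4 -> R1=(0,10,0,0) value=10
Op 7: merge R1<->R3 -> R1=(0,10,0,0) R3=(0,10,0,0)
Op 8: inc R1 by 1 -> R1=(0,11,0,0) value=11

Answer: 0 10 0 0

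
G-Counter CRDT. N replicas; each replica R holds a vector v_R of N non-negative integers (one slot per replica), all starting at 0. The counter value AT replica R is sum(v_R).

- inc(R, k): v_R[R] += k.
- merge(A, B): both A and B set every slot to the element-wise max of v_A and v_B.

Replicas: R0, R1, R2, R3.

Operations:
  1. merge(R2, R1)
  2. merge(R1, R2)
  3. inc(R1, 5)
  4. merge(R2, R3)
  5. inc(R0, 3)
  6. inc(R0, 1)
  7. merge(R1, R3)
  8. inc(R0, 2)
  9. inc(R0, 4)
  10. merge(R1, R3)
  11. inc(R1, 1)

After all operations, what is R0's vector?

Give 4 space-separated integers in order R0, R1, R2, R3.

Op 1: merge R2<->R1 -> R2=(0,0,0,0) R1=(0,0,0,0)
Op 2: merge R1<->R2 -> R1=(0,0,0,0) R2=(0,0,0,0)
Op 3: inc R1 by 5 -> R1=(0,5,0,0) value=5
Op 4: merge R2<->R3 -> R2=(0,0,0,0) R3=(0,0,0,0)
Op 5: inc R0 by 3 -> R0=(3,0,0,0) value=3
Op 6: inc R0 by 1 -> R0=(4,0,0,0) value=4
Op 7: merge R1<->R3 -> R1=(0,5,0,0) R3=(0,5,0,0)
Op 8: inc R0 by 2 -> R0=(6,0,0,0) value=6
Op 9: inc R0 by 4 -> R0=(10,0,0,0) value=10
Op 10: merge R1<->R3 -> R1=(0,5,0,0) R3=(0,5,0,0)
Op 11: inc R1 by 1 -> R1=(0,6,0,0) value=6

Answer: 10 0 0 0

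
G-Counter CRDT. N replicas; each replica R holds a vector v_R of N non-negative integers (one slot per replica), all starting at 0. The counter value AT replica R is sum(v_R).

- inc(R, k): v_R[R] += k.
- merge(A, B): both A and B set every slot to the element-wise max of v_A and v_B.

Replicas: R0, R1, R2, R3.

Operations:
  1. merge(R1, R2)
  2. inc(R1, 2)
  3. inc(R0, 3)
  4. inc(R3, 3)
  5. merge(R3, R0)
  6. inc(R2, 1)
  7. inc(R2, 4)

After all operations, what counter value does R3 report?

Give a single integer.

Answer: 6

Derivation:
Op 1: merge R1<->R2 -> R1=(0,0,0,0) R2=(0,0,0,0)
Op 2: inc R1 by 2 -> R1=(0,2,0,0) value=2
Op 3: inc R0 by 3 -> R0=(3,0,0,0) value=3
Op 4: inc R3 by 3 -> R3=(0,0,0,3) value=3
Op 5: merge R3<->R0 -> R3=(3,0,0,3) R0=(3,0,0,3)
Op 6: inc R2 by 1 -> R2=(0,0,1,0) value=1
Op 7: inc R2 by 4 -> R2=(0,0,5,0) value=5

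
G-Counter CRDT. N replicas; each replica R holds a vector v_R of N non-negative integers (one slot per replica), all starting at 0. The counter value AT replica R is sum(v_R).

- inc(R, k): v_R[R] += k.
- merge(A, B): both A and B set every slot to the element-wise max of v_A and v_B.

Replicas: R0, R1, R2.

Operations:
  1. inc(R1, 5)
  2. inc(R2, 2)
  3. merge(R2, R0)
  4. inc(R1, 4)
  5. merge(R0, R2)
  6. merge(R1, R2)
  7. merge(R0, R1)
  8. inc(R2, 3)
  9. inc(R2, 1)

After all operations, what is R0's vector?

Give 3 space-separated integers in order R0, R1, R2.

Op 1: inc R1 by 5 -> R1=(0,5,0) value=5
Op 2: inc R2 by 2 -> R2=(0,0,2) value=2
Op 3: merge R2<->R0 -> R2=(0,0,2) R0=(0,0,2)
Op 4: inc R1 by 4 -> R1=(0,9,0) value=9
Op 5: merge R0<->R2 -> R0=(0,0,2) R2=(0,0,2)
Op 6: merge R1<->R2 -> R1=(0,9,2) R2=(0,9,2)
Op 7: merge R0<->R1 -> R0=(0,9,2) R1=(0,9,2)
Op 8: inc R2 by 3 -> R2=(0,9,5) value=14
Op 9: inc R2 by 1 -> R2=(0,9,6) value=15

Answer: 0 9 2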